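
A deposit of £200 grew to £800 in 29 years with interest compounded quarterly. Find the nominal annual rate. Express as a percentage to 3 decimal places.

4.809%

(1 + r/4)^116 = 800/200 = 4.
1 + r/4 = 4^(1/116) ≈ 1.012023, so r/4 ≈ 0.0120225.
r ≈ 4·0.0120225 = 4.80900%.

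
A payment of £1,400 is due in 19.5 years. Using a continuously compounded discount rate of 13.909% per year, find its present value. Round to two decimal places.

£92.94

P = A·e^(−rt) = 1,400·e^(−2.712255).
e^(−2.712255) ≈ 0.06638693526, so P ≈ 92.9417.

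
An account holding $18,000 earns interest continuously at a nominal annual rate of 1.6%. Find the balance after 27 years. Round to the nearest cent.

$27,726.03

A = P·e^(rt) = 18,000·e^(0.016·27) = 18,000·e^0.432.
e^0.432 ≈ 1.5403351152, so A ≈ 27,726.0321.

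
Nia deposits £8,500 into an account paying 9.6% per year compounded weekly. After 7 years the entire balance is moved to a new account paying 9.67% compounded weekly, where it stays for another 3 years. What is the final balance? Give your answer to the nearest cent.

£22,226.32

After 7 years at 9.6%: 8,500 × 1.9569369197 ≈ 16,633.9638.
Then 3 years at 9.67%: 16,633.9638 × 1.336201112 ≈ 22,226.3209.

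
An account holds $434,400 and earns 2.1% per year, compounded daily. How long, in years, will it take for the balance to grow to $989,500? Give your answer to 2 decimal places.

We need (1 + 0.0000575342)^(365t) = 2.2779, so 365t = ln 2.2779 / ln 1.000058 ≈ 14309.0025.
t ≈ 14309.0025/365 = 39.2027 years.

39.20 years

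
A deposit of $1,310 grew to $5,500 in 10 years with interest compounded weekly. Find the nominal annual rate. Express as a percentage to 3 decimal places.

14.367%

The 520-period growth factor is 5,500/1,310 = 4.19847.
r/52 = 4.19847^(1/520) − 1 ≈ 0.00276289, so r ≈ 52·0.00276289 = 14.36702%.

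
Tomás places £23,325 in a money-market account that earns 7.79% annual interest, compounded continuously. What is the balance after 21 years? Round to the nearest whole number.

A = P·e^(rt) = 23,325·e^(0.0779·21) = 23,325·e^1.6359.
e^1.6359 ≈ 5.13407658728, so A ≈ 119,752.3364.

£119,752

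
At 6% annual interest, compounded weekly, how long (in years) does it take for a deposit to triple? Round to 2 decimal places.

18.32 years

(1 + 0.00115385)^(52t) = 3.
52t = ln 3 / ln(1 + 0.00115385) ≈ 1.0986/0.00115318 ≈ 952.6799.
t ≈ 18.3208.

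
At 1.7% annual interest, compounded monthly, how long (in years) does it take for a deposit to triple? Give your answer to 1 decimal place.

(1 + 0.00141667)^(12t) = 3.
12t = ln 3 / ln(1 + 0.00141667) ≈ 1.0986/0.00141566 ≈ 776.0402.
t ≈ 64.6700.

64.7 years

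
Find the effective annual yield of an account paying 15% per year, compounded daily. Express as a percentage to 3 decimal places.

16.180%

One year is 365 periods at 0.000410959 each: (1 + 0.000410959)^365 ≈ 1.161798.
EAR = 1.161798 − 1 ≈ 16.17984%.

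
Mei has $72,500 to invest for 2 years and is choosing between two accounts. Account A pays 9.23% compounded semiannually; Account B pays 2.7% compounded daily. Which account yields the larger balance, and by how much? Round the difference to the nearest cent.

Account A, by $10,316.33

A: (1 + 0.04615)^4 ≈ 1.1977766364, so 72,500 × 1.1977766364 ≈ 86,838.8061.
B: (1 + 0.027/365)^730 ≈ 1.0554824942, so 72,500 × 1.0554824942 ≈ 76,522.4808.
Difference ≈ 10,316.3253 in favor of A.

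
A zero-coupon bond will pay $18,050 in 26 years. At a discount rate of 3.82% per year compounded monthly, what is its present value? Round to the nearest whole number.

$6,696

Growth factor = (1 + 0.0382/12)^312 ≈ 2.6956045542.
P = 18,050/2.6956045542 ≈ 6,696.0860.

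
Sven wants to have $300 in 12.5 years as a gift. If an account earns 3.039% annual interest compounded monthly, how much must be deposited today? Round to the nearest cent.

Periodic rate = 3.039%/12 = 0.0025325; 150 periods.
P = 300/(1 + 0.0025325)^150 ≈ 300/1.46139987 ≈ 205.2826.

$205.28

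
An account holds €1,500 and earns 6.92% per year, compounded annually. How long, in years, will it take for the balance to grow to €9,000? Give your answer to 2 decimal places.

26.78 years

We need (1 + 0.0692)^t = 6, so t = ln 6 / ln 1.0692 ≈ 26.7784.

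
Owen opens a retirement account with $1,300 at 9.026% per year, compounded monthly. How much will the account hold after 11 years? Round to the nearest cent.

Periodic rate = 9.026%/12 = 0.00752167; periods = 12·11 = 132.
A = 1,300·(1 + 0.09026/12)^132 ≈ 1,300·2.688933477 ≈ 3,495.6135.

$3,495.61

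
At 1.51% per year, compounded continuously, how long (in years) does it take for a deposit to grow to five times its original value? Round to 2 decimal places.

106.59 years

e^(0.0151t) = 5, so 0.0151t = ln 5 ≈ 1.6094.
t ≈ 1.6094/0.0151 ≈ 106.5853.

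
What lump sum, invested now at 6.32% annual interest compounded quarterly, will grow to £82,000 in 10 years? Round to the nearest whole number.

Growth factor = (1 + 0.0158)^40 ≈ 1.8720969671.
P = 82,000/1.8720969671 ≈ 43,801.1500.

£43,801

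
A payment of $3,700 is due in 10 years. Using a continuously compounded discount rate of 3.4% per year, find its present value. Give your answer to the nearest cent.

P = A·e^(−rt) = 3,700·e^(−0.34).
e^(−0.34) ≈ 0.7117703228, so P ≈ 2,633.5502.

$2,633.55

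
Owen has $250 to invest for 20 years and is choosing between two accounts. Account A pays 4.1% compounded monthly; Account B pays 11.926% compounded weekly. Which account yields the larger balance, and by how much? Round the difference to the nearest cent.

Account A growth factor: (1 + 0.041/12)^240 ≈ 2.26732869; balance ≈ 566.8322.
Account B growth factor: (1 + 0.11926/52)^1040 ≈ 10.83161305; balance ≈ 2,707.9033.
Account B is larger by 2,141.0711.

Account B, by $2,141.07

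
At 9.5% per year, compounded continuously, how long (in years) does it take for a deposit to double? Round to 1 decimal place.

7.3 years

e^(0.095t) = 2, so 0.095t = ln 2 ≈ 0.69315.
t ≈ 0.69315/0.095 ≈ 7.2963.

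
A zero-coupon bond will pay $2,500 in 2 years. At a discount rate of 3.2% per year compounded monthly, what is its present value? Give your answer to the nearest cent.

$2,345.21

Growth factor = (1 + 0.032/12)^24 ≈ 1.066001591.
P = 2,500/1.066001591 ≈ 2,345.2123.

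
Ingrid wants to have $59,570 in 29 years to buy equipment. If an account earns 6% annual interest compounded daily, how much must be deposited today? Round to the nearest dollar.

$10,457

Periodic rate = 6%/365 = 0.000164384; 10585 periods.
P = 59,570/(1 + 0.06/365)^10585 ≈ 59,570/5.696528772 ≈ 10,457.2455.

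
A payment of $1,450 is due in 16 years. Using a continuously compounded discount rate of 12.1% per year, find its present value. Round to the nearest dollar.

P = A·e^(−rt) = 1,450·e^(−1.936).
e^(−1.936) ≈ 0.1442799167, so P ≈ 209.2059.

$209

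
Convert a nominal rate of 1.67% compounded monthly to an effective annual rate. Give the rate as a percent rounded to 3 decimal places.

1.683%

One year is 12 periods at 0.00139167 each: (1 + 0.00139167)^12 ≈ 1.016828.
EAR = 1.016828 − 1 ≈ 1.68284%.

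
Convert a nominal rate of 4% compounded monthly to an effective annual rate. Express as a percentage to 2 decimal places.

4.07%

EAR = (1 + 4%/12)^12 − 1 = (1 + 0.00333333)^12 − 1.
(1 + 0.00333333)^12 ≈ 1.040742, so EAR ≈ 4.07415%.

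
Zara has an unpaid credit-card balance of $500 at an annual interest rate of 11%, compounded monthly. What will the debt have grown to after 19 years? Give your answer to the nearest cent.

$4,004.15

Periodic rate = 11%/12 = 0.00916667; periods = 12·19 = 228.
A = 500·(1 + 0.11/12)^228 ≈ 500·8.008303758 ≈ 4,004.1519.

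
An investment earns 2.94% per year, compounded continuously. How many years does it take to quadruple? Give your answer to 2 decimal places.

47.15 years

e^(0.0294t) = 4, so 0.0294t = ln 4 ≈ 1.3863.
t ≈ 1.3863/0.0294 ≈ 47.1529.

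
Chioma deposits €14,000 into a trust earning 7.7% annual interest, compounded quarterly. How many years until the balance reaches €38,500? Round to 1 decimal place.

13.3 years

We need (1 + 0.01925)^(4t) = 2.75, so 4t = ln 2.75 / ln 1.01925 ≈ 53.0549.
t ≈ 53.0549/4 = 13.2637 years.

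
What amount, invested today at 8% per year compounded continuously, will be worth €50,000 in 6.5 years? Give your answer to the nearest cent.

€29,726.03

P = A·e^(−rt) = 50,000·e^(−0.52).
e^(−0.52) ≈ 0.59452054797, so P ≈ 29,726.0274.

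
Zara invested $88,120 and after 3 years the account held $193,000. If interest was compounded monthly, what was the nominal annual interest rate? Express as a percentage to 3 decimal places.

(1 + r/12)^36 = 193,000/88,120 = 2.1902.
1 + r/12 = 2.1902^(1/36) ≈ 1.022016, so r/12 ≈ 0.0220164.
r ≈ 12·0.0220164 = 26.41966%.

26.420%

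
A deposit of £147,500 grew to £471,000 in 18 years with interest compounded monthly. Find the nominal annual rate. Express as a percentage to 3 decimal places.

The 216-period growth factor is 471,000/147,500 = 3.19322.
r/12 = 3.19322^(1/216) − 1 ≈ 0.00538961, so r ≈ 12·0.00538961 = 6.46753%.

6.468%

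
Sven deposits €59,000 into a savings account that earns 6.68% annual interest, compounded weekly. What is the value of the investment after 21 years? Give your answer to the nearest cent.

Growth factor = (1 + 0.0668/52)^1092 ≈ 4.06291112151.
A ≈ 59,000 × 4.06291112151 ≈ 239,711.7562.

€239,711.76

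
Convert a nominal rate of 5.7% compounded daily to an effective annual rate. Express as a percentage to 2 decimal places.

5.87%

One year is 365 periods at 0.000156164 each: (1 + 0.000156164)^365 ≈ 1.058651.
EAR = 1.058651 − 1 ≈ 5.86511%.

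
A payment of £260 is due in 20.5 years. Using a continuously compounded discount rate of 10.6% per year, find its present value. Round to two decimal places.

£29.60

P = A·e^(−rt) = 260·e^(−2.173).
e^(−2.173) ≈ 0.113835597, so P ≈ 29.5973.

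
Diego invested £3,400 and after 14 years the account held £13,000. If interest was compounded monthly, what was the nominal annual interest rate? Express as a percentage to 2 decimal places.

9.62%

The 168-period growth factor is 13,000/3,400 = 3.82353.
r/12 = 3.82353^(1/168) − 1 ≈ 0.00801513, so r ≈ 12·0.00801513 = 9.61815%.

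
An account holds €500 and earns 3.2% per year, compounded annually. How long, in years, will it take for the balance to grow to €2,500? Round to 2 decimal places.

(1 + 0.032)^t = 2,500/500 = 5.
t·ln(1 + 0.032) = ln(5); t = 1.6094/0.0314987 ≈ 51.0954.

51.10 years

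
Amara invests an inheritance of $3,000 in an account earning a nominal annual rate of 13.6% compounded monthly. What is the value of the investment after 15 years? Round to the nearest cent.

Growth factor = (1 + 0.136/12)^180 ≈ 7.6028760739.
A ≈ 3,000 × 7.6028760739 ≈ 22,808.6282.

$22,808.63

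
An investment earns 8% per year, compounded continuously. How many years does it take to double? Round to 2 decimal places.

8.66 years

e^(0.08t) = 2, so 0.08t = ln 2 ≈ 0.69315.
t ≈ 0.69315/0.08 ≈ 8.6643.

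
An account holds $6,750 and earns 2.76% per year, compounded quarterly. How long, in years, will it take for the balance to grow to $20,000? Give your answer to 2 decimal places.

39.49 years

We need (1 + 0.0069)^(4t) = 2.963, so 4t = ln 2.963 / ln 1.0069 ≈ 157.9613.
t ≈ 157.9613/4 = 39.4903 years.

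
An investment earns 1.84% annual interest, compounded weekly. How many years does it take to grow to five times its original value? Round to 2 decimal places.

(1 + 0.000353846)^(52t) = 5.
52t = ln 5 / ln(1 + 0.000353846) ≈ 1.6094/0.000353784 ≈ 4549.2162.
t ≈ 87.4849.

87.48 years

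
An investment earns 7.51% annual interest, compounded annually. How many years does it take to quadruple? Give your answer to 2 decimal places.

(1 + 0.0751)^t = 4.
t = ln 4 / ln(1 + 0.0751) ≈ 1.3863/0.0724137 ≈ 19.1441.

19.14 years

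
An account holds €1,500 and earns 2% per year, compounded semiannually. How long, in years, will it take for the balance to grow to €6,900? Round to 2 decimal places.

We need (1 + 0.01)^(2t) = 4.6, so 2t = ln 4.6 / ln 1.01 ≈ 153.3674.
t ≈ 153.3674/2 = 76.6837 years.

76.68 years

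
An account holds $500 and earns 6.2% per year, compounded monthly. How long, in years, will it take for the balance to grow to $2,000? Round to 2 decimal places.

22.42 years

We need (1 + 0.00516667)^(12t) = 4, so 12t = ln 4 / ln 1.005167 ≈ 269.0076.
t ≈ 269.0076/12 = 22.4173 years.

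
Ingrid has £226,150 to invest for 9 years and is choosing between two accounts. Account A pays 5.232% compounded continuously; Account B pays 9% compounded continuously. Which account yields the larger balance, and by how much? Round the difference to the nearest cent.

Account A growth factor: e^(0.05232·9) = e^0.47088 ≈ 1.60140280781; balance ≈ 362,157.2450.
Account B growth factor: e^(0.09·9) = e^0.81 ≈ 2.24790798668; balance ≈ 508,364.3912.
Account B is larger by 146,207.1462.

Account B, by £146,207.15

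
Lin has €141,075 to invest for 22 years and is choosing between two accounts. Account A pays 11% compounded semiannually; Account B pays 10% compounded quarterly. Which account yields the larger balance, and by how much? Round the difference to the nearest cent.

A: (1 + 0.055)^44 ≈ 10.54649676758, so 141,075 × 10.54649676758 ≈ 1,487,847.0315.
B: (1 + 0.025)^88 ≈ 8.784158317088, so 141,075 × 8.784158317088 ≈ 1,239,225.1346.
Difference ≈ 248,621.8969 in favor of A.

Account A, by €248,621.90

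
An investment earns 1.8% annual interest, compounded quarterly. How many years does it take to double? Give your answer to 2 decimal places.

(1 + 0.0045)^(4t) = 2.
4t = ln 2 / ln(1 + 0.0045) ≈ 0.69315/0.00448991 ≈ 154.3790.
t ≈ 38.5948.

38.59 years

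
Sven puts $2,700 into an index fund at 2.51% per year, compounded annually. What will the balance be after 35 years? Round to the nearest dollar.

$6,430

Annual rate = 2.51% = 0.0251; years = 35.
A = 2,700·(1 + 0.0251)^35 ≈ 2,700·2.381322268 ≈ 6,429.5701.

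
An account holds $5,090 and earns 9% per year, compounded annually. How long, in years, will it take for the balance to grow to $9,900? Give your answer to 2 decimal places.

7.72 years

We need (1 + 0.09)^t = 1.945, so t = ln 1.945 / ln 1.09 ≈ 7.7196.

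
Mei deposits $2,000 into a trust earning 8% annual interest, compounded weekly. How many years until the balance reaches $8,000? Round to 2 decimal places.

17.34 years

We need (1 + 0.00153846)^(52t) = 4, so 52t = ln 4 / ln 1.001538 ≈ 901.7843.
t ≈ 901.7843/52 = 17.3420 years.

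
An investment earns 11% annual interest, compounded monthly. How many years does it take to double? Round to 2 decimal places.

6.33 years

(1 + 0.00916667)^(12t) = 2.
12t = ln 2 / ln(1 + 0.00916667) ≈ 0.69315/0.00912491 ≈ 75.9621.
t ≈ 6.3302.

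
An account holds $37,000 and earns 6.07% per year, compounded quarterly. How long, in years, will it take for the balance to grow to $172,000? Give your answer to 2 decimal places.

25.51 years

We need (1 + 0.015175)^(4t) = 4.6486, so 4t = ln 4.6486 / ln 1.015175 ≈ 102.0235.
t ≈ 102.0235/4 = 25.5059 years.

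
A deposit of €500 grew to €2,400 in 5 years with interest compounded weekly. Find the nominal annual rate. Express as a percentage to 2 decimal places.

(1 + r/52)^260 = 2,400/500 = 4.8.
1 + r/52 = 4.8^(1/260) ≈ 1.006051, so r/52 ≈ 0.00605137.
r ≈ 52·0.00605137 = 31.46715%.

31.47%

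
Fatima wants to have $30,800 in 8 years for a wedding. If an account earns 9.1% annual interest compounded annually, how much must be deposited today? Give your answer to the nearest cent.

$15,344.50

Growth factor = (1 + 0.091)^8 ≈ 2.0072339997.
P = 30,800/2.0072339997 ≈ 15,344.4989.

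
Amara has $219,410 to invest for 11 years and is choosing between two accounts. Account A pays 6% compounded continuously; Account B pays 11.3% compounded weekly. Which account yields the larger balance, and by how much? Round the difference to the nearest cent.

Account B, by $334,936.47

Account A growth factor: e^(0.06·11) = e^0.66 ≈ 1.9347923344; balance ≈ 424,512.7861.
Account B growth factor: (1 + 0.113/52)^572 ≈ 3.46132473126; balance ≈ 759,449.2593.
Account B is larger by 334,936.4732.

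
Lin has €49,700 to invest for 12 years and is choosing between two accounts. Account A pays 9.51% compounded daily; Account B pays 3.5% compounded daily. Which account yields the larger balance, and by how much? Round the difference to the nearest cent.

A: (1 + 0.0951/365)^4380 ≈ 3.13005744419, so 49,700 × 3.13005744419 ≈ 155,563.8550.
B: (1 + 0.035/365)^4380 ≈ 1.5219309102, so 49,700 × 1.5219309102 ≈ 75,639.9662.
Difference ≈ 79,923.8887 in favor of A.

Account A, by €79,923.89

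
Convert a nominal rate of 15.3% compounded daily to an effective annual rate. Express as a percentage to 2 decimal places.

EAR = (1 + 15.3%/365)^365 − 1 = (1 + 0.000419178)^365 − 1.
(1 + 0.000419178)^365 ≈ 1.165288, so EAR ≈ 16.52876%.

16.53%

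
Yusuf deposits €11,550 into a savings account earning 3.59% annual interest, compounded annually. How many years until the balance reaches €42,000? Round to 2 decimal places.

We need (1 + 0.0359)^t = 3.6364, so t = ln 3.6364 / ln 1.0359 ≈ 36.6023.

36.60 years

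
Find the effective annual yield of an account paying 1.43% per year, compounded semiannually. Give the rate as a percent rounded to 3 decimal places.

1.435%

One year is 2 periods at 0.00715 each: (1 + 0.00715)^2 ≈ 1.014351.
EAR = 1.014351 − 1 ≈ 1.43511%.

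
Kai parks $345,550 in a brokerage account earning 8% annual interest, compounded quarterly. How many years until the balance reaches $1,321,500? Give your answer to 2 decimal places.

16.93 years

(1 + 0.02)^(4t) = 1,321,500/345,550 = 3.8243.
4t·ln(1 + 0.02) = ln(3.8243); 4t = 1.3414/0.0198026 ≈ 67.7377.
t ≈ 16.9344 years.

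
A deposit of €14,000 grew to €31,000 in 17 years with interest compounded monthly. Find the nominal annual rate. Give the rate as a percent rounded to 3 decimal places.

4.685%

(1 + r/12)^204 = 31,000/14,000 = 2.21429.
1 + r/12 = 2.21429^(1/204) ≈ 1.003904, so r/12 ≈ 0.00390432.
r ≈ 12·0.00390432 = 4.68518%.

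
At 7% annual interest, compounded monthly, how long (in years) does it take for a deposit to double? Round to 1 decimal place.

9.9 years

(1 + 0.00583333)^(12t) = 2.
12t = ln 2 / ln(1 + 0.00583333) ≈ 0.69315/0.00581639 ≈ 119.1715.
t ≈ 9.9310.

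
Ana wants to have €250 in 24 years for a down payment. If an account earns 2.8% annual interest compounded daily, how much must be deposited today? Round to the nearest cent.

Periodic rate = 2.8%/365 = 0.0000767123; 8760 periods.
P = 250/(1 + 0.028/365)^8760 ≈ 250/1.95809924 ≈ 127.6748.

€127.67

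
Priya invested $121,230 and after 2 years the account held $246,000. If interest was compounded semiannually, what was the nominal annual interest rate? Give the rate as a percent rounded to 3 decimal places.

38.705%

The 4-period growth factor is 246,000/121,230 = 2.0292.
r/2 = 2.0292^(1/4) − 1 ≈ 0.193524, so r ≈ 2·0.193524 = 38.70485%.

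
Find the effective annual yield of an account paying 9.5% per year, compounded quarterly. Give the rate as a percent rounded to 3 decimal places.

EAR = (1 + 9.5%/4)^4 − 1 = (1 + 0.02375)^4 − 1.
(1 + 0.02375)^4 ≈ 1.098438, so EAR ≈ 9.84383%.

9.844%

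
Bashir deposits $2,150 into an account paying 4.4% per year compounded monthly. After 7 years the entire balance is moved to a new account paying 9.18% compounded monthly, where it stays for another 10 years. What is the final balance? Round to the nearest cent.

$7,296.62

After 7 years at 4.4%: 2,150 × 1.359934735 ≈ 2,923.8597.
Then 10 years at 9.18%: 2,923.8597 × 2.495543287 ≈ 7,296.6184.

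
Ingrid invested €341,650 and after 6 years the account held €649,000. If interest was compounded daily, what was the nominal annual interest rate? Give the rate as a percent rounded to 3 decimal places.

10.696%

(1 + r/365)^2190 = 649,000/341,650 = 1.8996.
1 + r/365 = 1.8996^(1/2190) ≈ 1.000293, so r/365 ≈ 0.000293032.
r ≈ 365·0.000293032 = 10.69567%.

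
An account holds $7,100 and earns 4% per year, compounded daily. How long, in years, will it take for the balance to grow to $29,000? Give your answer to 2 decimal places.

(1 + 0.000109589)^(365t) = 29,000/7,100 = 4.0845.
365t·ln(1 + 0.000109589) = ln(4.0845); 365t = 1.4072/0.000109583 ≈ 12841.4131.
t ≈ 35.1820 years.

35.18 years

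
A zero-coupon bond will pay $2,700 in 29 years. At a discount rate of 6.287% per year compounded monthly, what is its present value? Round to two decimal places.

Periodic rate = 6.287%/12 = 0.00523917; 348 periods.
P = 2,700/(1 + 0.06287/12)^348 ≈ 2,700/6.162425892 ≈ 438.1391.

$438.14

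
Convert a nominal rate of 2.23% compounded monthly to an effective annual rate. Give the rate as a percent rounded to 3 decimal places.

2.253%

One year is 12 periods at 0.00185833 each: (1 + 0.00185833)^12 ≈ 1.022529.
EAR = 1.022529 − 1 ≈ 2.25293%.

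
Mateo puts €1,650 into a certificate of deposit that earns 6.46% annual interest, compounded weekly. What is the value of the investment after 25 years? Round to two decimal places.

€8,287.70

Growth factor = (1 + 0.0646/52)^1300 ≈ 5.022850828.
A ≈ 1,650 × 5.022850828 ≈ 8,287.7039.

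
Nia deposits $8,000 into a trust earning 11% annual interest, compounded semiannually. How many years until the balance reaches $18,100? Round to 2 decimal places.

(1 + 0.055)^(2t) = 18,100/8,000 = 2.2625.
2t·ln(1 + 0.055) = ln(2.2625); 2t = 0.81647/0.0535408 ≈ 15.2495.
t ≈ 7.6248 years.

7.62 years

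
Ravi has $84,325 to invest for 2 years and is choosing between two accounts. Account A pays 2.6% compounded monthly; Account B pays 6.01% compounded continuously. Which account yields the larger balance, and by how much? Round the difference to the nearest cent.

Account A growth factor: (1 + 0.026/12)^24 ≈ 1.0533164896; balance ≈ 88,820.9130.
Account B growth factor: e^(0.0601·2) = e^0.1202 ≈ 1.1277223735; balance ≈ 95,095.1891.
Account B is larger by 6,274.2762.

Account B, by $6,274.28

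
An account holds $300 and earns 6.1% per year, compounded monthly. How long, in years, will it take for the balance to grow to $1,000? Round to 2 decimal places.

19.79 years

We need (1 + 0.00508333)^(12t) = 3.3333, so 12t = ln 3.3333 / ln 1.005083 ≈ 237.4486.
t ≈ 237.4486/12 = 19.7874 years.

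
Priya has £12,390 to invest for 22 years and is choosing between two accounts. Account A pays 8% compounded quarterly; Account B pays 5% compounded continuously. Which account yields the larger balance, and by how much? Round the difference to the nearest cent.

Account A, by £33,554.45

Account A growth factor: (1 + 0.02)^88 ≈ 5.7123540237; balance ≈ 70,776.0664.
Account B growth factor: e^(0.05·22) = e^1.1 ≈ 3.0041660239; balance ≈ 37,221.6170.
Account A is larger by 33,554.4493.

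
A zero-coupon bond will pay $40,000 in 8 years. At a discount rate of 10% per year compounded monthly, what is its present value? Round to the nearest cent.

$18,032.84

Growth factor = (1 + 0.1/12)^96 ≈ 2.218175631.
P = 40,000/2.218175631 ≈ 18,032.8372.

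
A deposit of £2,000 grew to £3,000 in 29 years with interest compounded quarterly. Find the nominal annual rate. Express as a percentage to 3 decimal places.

1.401%

The 116-period growth factor is 3,000/2,000 = 1.5.
r/4 = 1.5^(1/116) − 1 ≈ 0.0035015, so r ≈ 4·0.0035015 = 1.40060%.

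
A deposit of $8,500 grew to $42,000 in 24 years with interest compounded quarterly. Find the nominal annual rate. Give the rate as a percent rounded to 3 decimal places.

The 96-period growth factor is 42,000/8,500 = 4.94118.
r/4 = 4.94118^(1/96) − 1 ≈ 0.0167809, so r ≈ 4·0.0167809 = 6.71238%.

6.712%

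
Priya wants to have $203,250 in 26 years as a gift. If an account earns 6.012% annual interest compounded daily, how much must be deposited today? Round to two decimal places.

Periodic rate = 6.012%/365 = 0.000164712; 9490 periods.
P = 203,250/(1 + 0.06012/365)^9490 ≈ 203,250/4.77307753106 ≈ 42,582.5893.

$42,582.59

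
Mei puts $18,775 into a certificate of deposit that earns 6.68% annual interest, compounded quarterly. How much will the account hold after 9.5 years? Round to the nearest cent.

Growth factor = (1 + 0.0167)^38 ≈ 1.8764080833.
A ≈ 18,775 × 1.8764080833 ≈ 35,229.5618.

$35,229.56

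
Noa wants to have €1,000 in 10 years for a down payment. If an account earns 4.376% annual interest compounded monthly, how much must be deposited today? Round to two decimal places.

€646.10

Growth factor = (1 + 0.04376/12)^120 ≈ 1.54775276.
P = 1,000/1.54775276 ≈ 646.0980.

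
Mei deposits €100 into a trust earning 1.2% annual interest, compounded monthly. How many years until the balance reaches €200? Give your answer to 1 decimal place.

(1 + 0.001)^(12t) = 200/100 = 2.
12t·ln(1 + 0.001) = ln(2); 12t = 0.69315/0.0009995 ≈ 693.4937.
t ≈ 57.7911 years.

57.8 years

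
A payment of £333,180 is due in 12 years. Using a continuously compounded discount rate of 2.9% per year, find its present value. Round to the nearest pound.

£235,258

P = A·e^(−rt) = 333,180·e^(−0.348).
e^(−0.348) ≈ 0.706098876214, so P ≈ 235,258.0236.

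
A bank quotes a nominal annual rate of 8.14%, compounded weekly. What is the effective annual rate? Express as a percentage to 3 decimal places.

8.474%

EAR = (1 + 8.14%/52)^52 − 1 = (1 + 0.00156538)^52 − 1.
(1 + 0.00156538)^52 ≈ 1.084736, so EAR ≈ 8.47357%.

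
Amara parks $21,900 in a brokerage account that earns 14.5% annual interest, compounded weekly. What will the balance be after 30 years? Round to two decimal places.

Growth factor = (1 + 0.145/52)^1560 ≈ 77.01085201077.
A ≈ 21,900 × 77.01085201077 ≈ 1,686,537.6590.

$1,686,537.66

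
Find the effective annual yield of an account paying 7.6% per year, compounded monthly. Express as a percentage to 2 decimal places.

One year is 12 periods at 0.00633333 each: (1 + 0.00633333)^12 ≈ 1.078704.
EAR = 1.078704 − 1 ≈ 7.87040%.

7.87%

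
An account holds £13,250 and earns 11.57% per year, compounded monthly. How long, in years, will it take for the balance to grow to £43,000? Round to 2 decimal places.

10.22 years

(1 + 0.00964167)^(12t) = 43,000/13,250 = 3.2453.
12t·ln(1 + 0.00964167) = ln(3.2453); 12t = 1.1772/0.00959548 ≈ 122.6830.
t ≈ 10.2236 years.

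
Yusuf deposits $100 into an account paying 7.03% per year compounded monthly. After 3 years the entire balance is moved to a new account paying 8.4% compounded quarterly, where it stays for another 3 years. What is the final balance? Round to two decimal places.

$158.36

Phase 1: 100·(1 + 0.0703/12)^36 ≈ 123.4029.
Phase 2: 123.4029·(1 + 0.021)^12 ≈ 158.3559.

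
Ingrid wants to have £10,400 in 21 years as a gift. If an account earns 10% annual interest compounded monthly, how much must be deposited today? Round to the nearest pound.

£1,285

Periodic rate = 10%/12 = 0.00833333; 252 periods.
P = 10,400/(1 + 0.1/12)^252 ≈ 10,400/8.0954187018 ≈ 1,284.6772.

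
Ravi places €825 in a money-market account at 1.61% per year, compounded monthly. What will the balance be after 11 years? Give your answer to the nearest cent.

Periodic rate = 1.61%/12 = 0.00134167; periods = 12·11 = 132.
A = 825·(1 + 0.0161/12)^132 ≈ 825·1.19360877 ≈ 984.7272.

€984.73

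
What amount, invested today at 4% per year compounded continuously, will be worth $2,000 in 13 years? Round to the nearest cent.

$1,189.04

P = A·e^(−rt) = 2,000·e^(−0.52).
e^(−0.52) ≈ 0.594520548, so P ≈ 1,189.0411.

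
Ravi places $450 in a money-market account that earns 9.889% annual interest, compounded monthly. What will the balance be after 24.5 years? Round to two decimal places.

Periodic rate = 9.889%/12 = 0.00824083; periods = 12·24.5 = 294.
A = 450·(1 + 0.09889/12)^294 ≈ 450·11.16603457 ≈ 5,024.7156.

$5,024.72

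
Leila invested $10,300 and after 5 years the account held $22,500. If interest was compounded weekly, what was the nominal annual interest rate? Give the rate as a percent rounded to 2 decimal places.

15.65%

(1 + r/52)^260 = 22,500/10,300 = 2.18447.
1 + r/52 = 2.18447^(1/260) ≈ 1.00301, so r/52 ≈ 0.0030098.
r ≈ 52·0.0030098 = 15.65093%.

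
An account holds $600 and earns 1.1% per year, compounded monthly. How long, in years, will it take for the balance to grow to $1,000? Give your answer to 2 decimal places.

46.46 years

(1 + 0.000916667)^(12t) = 1,000/600 = 1.6667.
12t·ln(1 + 0.000916667) = ln(1.6667); 12t = 0.51083/0.000916247 ≈ 557.5197.
t ≈ 46.4600 years.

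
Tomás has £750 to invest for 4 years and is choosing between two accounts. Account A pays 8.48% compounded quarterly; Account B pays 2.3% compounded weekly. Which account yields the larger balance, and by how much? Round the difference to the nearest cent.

A: (1 + 0.0212)^16 ≈ 1.39885564, so 750 × 1.39885564 ≈ 1,049.1417.
B: (1 + 0.023/52)^208 ≈ 1.09634252, so 750 × 1.09634252 ≈ 822.2569.
Difference ≈ 226.8848 in favor of A.

Account A, by £226.88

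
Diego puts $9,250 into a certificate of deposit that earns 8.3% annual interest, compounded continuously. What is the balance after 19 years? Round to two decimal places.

$44,773.82

A = P·e^(rt) = 9,250·e^(0.083·19) = 9,250·e^1.577.
e^1.577 ≈ 4.8404127693, so A ≈ 44,773.8181.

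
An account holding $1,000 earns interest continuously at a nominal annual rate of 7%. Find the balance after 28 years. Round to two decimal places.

A = P·e^(rt) = 1,000·e^(0.07·28) = 1,000·e^1.96.
e^1.96 ≈ 7.099327065, so A ≈ 7,099.3271.

$7,099.33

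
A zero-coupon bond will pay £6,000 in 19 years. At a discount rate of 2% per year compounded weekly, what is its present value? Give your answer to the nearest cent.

Periodic rate = 2%/52 = 0.000384615; 988 periods.
P = 6,000/(1 + 0.02/52)^988 ≈ 6,000/1.462177761 ≈ 4,103.4682.

£4,103.47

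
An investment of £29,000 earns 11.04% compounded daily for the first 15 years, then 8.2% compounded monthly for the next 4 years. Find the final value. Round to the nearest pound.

Phase 1: 29,000·(1 + 0.1104/365)^5475 ≈ 151,873.1205.
Phase 2: 151,873.1205·(1 + 0.082/12)^48 ≈ 210,593.5245.

£210,594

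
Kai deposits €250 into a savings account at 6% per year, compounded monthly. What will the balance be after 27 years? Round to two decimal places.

€1,258.18

Growth factor = (1 + 0.005)^324 ≈ 5.032734374.
A ≈ 250 × 5.032734374 ≈ 1,258.1836.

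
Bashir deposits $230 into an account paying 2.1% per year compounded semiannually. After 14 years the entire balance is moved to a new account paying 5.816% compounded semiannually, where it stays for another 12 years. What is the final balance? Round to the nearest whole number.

$613

After 14 years at 2.1%: 230 × 1.33972882 ≈ 308.1376.
Then 12 years at 5.816%: 308.1376 × 1.98966201 ≈ 613.0897.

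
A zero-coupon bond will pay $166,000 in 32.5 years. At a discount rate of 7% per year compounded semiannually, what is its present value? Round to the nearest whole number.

$17,741

Periodic rate = 7%/2 = 0.035; 65 periods.
P = 166,000/(1 + 0.035)^65 ≈ 166,000/9.35670067747 ≈ 17,741.2964.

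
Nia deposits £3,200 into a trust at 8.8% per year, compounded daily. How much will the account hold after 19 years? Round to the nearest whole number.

Periodic rate = 8.8%/365 = 0.000241096; periods = 365·19 = 6935.
A = 3,200·(1 + 0.088/365)^6935 ≈ 3,200·5.321730201 ≈ 17,029.5366.

£17,030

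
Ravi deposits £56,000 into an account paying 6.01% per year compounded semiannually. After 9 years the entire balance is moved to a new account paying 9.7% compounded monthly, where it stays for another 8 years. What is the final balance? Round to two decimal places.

After 9 years at 6.01%: 56,000 × 1.70392123807 ≈ 95,419.5893.
Then 8 years at 9.7%: 95,419.5893 × 2.165996356 ≈ 206,678.4828.

£206,678.48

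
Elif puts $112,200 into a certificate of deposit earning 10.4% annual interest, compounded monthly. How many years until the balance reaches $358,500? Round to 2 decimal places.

11.22 years

(1 + 0.00866667)^(12t) = 358,500/112,200 = 3.1952.
12t·ln(1 + 0.00866667) = ln(3.1952); 12t = 1.1616/0.00862933 ≈ 134.6160.
t ≈ 11.2180 years.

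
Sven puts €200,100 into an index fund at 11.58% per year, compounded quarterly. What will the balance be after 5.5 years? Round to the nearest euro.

Growth factor = (1 + 0.02895)^22 ≈ 1.87358746918.
A ≈ 200,100 × 1.87358746918 ≈ 374,904.8526.

€374,905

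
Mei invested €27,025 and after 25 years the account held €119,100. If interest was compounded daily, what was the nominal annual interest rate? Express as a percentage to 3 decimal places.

5.933%

The 9125-period growth factor is 119,100/27,025 = 4.40703.
r/365 = 4.40703^(1/9125) − 1 ≈ 0.000162556, so r ≈ 365·0.000162556 = 5.93329%.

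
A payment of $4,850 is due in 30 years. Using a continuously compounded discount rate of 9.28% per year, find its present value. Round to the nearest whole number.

P = A·e^(−rt) = 4,850·e^(−2.784).
e^(−2.784) ≈ 0.06179084899, so P ≈ 299.6856.

$300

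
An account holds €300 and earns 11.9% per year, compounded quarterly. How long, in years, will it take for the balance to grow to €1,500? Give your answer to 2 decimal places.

13.72 years

(1 + 0.02975)^(4t) = 1,500/300 = 5.
4t·ln(1 + 0.02975) = ln(5); 4t = 1.6094/0.0293161 ≈ 54.8995.
t ≈ 13.7249 years.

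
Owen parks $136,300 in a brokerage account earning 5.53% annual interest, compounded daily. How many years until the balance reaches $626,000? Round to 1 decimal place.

(1 + 0.000151507)^(365t) = 626,000/136,300 = 4.5928.
365t·ln(1 + 0.000151507) = ln(4.5928); 365t = 1.5245/0.000151495 ≈ 10062.9610.
t ≈ 27.5698 years.

27.6 years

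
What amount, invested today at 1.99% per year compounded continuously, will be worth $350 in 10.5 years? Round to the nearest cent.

$284.00

P = A·e^(−rt) = 350·e^(−0.20895).
e^(−0.20895) ≈ 0.811435806, so P ≈ 284.0025.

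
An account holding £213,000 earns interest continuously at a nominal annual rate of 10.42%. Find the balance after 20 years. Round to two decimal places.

A = P·e^(rt) = 213,000·e^(0.1042·20) = 213,000·e^2.084.
e^2.084 ≈ 8.036550911171, so A ≈ 1,711,785.3441.

£1,711,785.34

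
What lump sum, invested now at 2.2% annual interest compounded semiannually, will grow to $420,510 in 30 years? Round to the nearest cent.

$218,125.78

Periodic rate = 2.2%/2 = 0.011; 60 periods.
P = 420,510/(1 + 0.011)^60 ≈ 420,510/1.92783266865 ≈ 218,125.7776.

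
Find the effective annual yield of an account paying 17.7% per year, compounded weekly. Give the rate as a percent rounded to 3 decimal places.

19.327%

EAR = (1 + 17.7%/52)^52 − 1 = (1 + 0.00340385)^52 − 1.
(1 + 0.00340385)^52 ≈ 1.193272, so EAR ≈ 19.32724%.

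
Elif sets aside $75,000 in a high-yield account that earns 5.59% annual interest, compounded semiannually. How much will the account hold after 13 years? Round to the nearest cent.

$153,579.42

Periodic rate = 5.59%/2 = 0.02795; periods = 2·13 = 26.
A = 75,000·(1 + 0.02795)^26 ≈ 75,000·2.047725614 ≈ 153,579.4211.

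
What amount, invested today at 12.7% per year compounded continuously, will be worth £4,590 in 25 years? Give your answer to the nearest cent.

P = A·e^(−rt) = 4,590·e^(−3.175).
e^(−3.175) ≈ 0.04179410408, so P ≈ 191.8349.

£191.83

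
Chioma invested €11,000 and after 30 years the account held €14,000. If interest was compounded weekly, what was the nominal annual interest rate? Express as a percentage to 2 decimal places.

0.80%

The 1560-period growth factor is 14,000/11,000 = 1.27273.
r/52 = 1.27273^(1/1560) − 1 ≈ 0.000154603, so r ≈ 52·0.000154603 = 0.80394%.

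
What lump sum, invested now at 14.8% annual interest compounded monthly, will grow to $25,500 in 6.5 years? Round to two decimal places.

Periodic rate = 14.8%/12 = 0.0123333; 78 periods.
P = 25,500/(1 + 0.148/12)^78 ≈ 25,500/2.60157231 ≈ 9,801.7648.

$9,801.76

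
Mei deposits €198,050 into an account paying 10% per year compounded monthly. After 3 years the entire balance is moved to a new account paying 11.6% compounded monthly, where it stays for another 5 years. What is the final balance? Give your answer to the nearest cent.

€475,559.04

After 3 years at 10%: 198,050 × 1.34818184242 ≈ 267,007.4139.
Then 5 years at 11.6%: 267,007.4139 × 1.78107052599 ≈ 475,559.0351.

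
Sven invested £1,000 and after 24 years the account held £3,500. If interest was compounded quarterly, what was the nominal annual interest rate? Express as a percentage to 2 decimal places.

The 96-period growth factor is 3,500/1,000 = 3.5.
r/4 = 3.5^(1/96) − 1 ≈ 0.0131351, so r ≈ 4·0.0131351 = 5.25405%.

5.25%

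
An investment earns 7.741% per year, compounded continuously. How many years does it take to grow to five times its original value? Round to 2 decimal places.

20.79 years

e^(0.07741t) = 5, so 0.07741t = ln 5 ≈ 1.6094.
t ≈ 1.6094/0.07741 ≈ 20.7911.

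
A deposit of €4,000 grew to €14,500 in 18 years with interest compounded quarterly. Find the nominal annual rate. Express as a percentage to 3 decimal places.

The 72-period growth factor is 14,500/4,000 = 3.625.
r/4 = 3.625^(1/72) − 1 ≈ 0.0180478, so r ≈ 4·0.0180478 = 7.21912%.

7.219%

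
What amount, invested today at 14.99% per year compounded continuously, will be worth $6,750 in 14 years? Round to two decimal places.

P = A·e^(−rt) = 6,750·e^(−2.0986).
e^(−2.0986) ≈ 0.1226279873, so P ≈ 827.7389.

$827.74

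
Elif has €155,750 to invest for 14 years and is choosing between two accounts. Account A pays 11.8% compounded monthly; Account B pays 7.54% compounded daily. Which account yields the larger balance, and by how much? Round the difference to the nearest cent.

Account A, by €358,549.94

Account A growth factor: (1 + 0.118/12)^168 ≈ 5.17547190024; balance ≈ 806,079.7485.
Account B growth factor: (1 + 0.0754/365)^5110 ≈ 2.87338559555; balance ≈ 447,529.8065.
Account A is larger by 358,549.9420.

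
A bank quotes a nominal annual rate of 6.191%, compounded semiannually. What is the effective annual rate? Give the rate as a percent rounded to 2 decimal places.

6.29%

One year is 2 periods at 0.030955 each: (1 + 0.030955)^2 ≈ 1.062868.
EAR = 1.062868 − 1 ≈ 6.28682%.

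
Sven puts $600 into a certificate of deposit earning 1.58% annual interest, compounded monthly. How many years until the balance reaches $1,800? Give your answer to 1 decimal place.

We need (1 + 0.00131667)^(12t) = 3, so 12t = ln 3 / ln 1.001317 ≈ 834.9383.
t ≈ 834.9383/12 = 69.5782 years.

69.6 years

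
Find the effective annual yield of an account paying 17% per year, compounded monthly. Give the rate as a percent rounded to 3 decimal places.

One year is 12 periods at 0.0141667 each: (1 + 0.0141667)^12 ≈ 1.183892.
EAR = 1.183892 − 1 ≈ 18.38917%.

18.389%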